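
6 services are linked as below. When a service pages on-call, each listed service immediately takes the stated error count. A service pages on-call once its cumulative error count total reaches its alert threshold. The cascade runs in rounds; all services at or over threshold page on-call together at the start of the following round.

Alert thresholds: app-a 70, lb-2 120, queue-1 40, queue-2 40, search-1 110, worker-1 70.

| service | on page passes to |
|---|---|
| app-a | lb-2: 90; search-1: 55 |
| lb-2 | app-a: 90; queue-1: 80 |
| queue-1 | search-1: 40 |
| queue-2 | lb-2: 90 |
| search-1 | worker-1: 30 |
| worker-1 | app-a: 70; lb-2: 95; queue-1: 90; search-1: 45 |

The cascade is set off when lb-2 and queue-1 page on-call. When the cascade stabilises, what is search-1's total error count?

Round 1 — lb-2, queue-1 page on-call (initial).
  app-a: +90 → 90 ≥ 70
  search-1: +40 → 40 < 110
Round 2 — app-a pages on-call.
  search-1: +55 → 95 < 110
No further pages.

95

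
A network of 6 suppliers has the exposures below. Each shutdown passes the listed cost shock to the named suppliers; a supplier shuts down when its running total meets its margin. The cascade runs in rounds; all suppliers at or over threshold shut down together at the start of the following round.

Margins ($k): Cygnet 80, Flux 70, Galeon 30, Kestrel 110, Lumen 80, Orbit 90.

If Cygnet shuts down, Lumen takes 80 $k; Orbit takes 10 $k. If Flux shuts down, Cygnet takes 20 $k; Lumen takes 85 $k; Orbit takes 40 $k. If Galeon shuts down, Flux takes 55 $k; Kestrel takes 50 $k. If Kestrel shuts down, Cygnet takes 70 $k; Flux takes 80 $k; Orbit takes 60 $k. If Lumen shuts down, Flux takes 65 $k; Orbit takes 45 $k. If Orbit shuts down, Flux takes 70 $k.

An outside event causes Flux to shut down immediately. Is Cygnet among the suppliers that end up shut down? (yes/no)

no

Round 1 — Flux shuts down (initial).
  Cygnet: +20 → 20 < 80
  Lumen: +85 → 85 ≥ 80
  Orbit: +40 → 40 < 90
Round 2 — Lumen shuts down.
  Orbit: +45 → 85 < 90
No further shutdowns.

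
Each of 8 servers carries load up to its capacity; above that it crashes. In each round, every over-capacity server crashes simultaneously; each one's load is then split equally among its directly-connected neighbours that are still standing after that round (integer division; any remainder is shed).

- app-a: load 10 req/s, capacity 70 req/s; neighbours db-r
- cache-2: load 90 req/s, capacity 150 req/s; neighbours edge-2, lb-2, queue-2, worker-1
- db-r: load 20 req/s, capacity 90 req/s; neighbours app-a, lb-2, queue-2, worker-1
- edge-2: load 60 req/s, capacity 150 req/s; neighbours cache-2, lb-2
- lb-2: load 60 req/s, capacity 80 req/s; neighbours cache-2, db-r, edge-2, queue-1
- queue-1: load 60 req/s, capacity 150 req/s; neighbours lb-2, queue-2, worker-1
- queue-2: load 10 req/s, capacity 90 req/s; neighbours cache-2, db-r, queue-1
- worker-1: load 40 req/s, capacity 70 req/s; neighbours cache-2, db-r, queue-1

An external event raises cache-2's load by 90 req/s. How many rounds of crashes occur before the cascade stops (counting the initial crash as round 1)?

5

Round 1 — cache-2 at 180 > 150. cache-2 crashes.
  cache-2 sheds 180 req/s to edge-2, lb-2, queue-2, worker-1: 45 each.
    edge-2: 60+45 = 105 ≤ 150
    lb-2: 60+45 = 105 > 80
    queue-2: 10+45 = 55 ≤ 90
    worker-1: 40+45 = 85 > 70
Round 2 — lb-2, worker-1 crash.
  lb-2 sheds 105 req/s to db-r, edge-2, queue-1: 35 each.
    db-r: 20+35 = 55 ≤ 90
    edge-2: 105+35 = 140 ≤ 150
    queue-1: 60+35 = 95 ≤ 150
  worker-1 sheds 85 req/s to db-r, queue-1: 42 each (1 lost).
    db-r: 55+42 = 97 > 90
    queue-1: 95+42 = 137 ≤ 150
Round 3 — db-r crashes.
  db-r sheds 97 req/s to app-a, queue-2: 48 each (1 lost).
    app-a: 10+48 = 58 ≤ 70
    queue-2: 55+48 = 103 > 90
Round 4 — queue-2 crashes.
  queue-2 sheds 103 req/s to queue-1: 103 each.
    queue-1: 137+103 = 240 > 150
Round 5 — queue-1 crashes.
  queue-1 sheds 240 req/s: no online neighbours, lost.
No further crashes.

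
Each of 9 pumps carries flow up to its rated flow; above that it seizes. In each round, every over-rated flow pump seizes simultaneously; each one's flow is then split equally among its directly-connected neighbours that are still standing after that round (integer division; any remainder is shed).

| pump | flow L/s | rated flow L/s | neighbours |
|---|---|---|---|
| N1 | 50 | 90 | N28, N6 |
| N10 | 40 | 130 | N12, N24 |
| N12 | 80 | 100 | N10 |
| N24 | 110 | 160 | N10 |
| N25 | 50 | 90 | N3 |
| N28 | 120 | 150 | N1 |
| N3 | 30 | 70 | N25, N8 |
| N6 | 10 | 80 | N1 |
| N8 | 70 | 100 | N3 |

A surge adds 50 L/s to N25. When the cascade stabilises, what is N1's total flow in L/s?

50

Round 1 — N25 at 100 > 90. N25 seizes.
  N25 sheds 100 L/s to N3: 100 each.
    N3: 30+100 = 130 > 70
Round 2 — N3 seizes.
  N3 sheds 130 L/s to N8: 130 each.
    N8: 70+130 = 200 > 100
Round 3 — N8 seizes.
  N8 sheds 200 L/s: no online neighbours, lost.
No further seizures.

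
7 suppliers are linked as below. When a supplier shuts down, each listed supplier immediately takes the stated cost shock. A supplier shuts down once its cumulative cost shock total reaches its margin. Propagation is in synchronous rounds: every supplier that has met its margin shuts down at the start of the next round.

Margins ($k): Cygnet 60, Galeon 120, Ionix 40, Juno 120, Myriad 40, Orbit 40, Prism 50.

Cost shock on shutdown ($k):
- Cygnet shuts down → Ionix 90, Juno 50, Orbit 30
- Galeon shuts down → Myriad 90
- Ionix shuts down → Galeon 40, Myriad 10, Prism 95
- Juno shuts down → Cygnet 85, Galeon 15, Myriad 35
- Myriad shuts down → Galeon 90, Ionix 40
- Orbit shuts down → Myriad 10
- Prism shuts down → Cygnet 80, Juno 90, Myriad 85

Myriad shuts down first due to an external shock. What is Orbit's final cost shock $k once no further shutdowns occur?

Round 1 — Myriad shuts down (initial).
  Galeon: +90 → 90 < 120
  Ionix: +40 → 40 ≥ 40
Round 2 — Ionix shuts down.
  Galeon: +40 → 130 ≥ 120
  Prism: +95 → 95 ≥ 50
Round 3 — Galeon, Prism shut down.
  Cygnet: +80 → 80 ≥ 60
  Juno: +90 → 90 < 120
Round 4 — Cygnet shuts down.
  Juno: +50 → 140 ≥ 120
  Orbit: +30 → 30 < 40
Round 5 — Juno shuts down.
No further shutdowns.

30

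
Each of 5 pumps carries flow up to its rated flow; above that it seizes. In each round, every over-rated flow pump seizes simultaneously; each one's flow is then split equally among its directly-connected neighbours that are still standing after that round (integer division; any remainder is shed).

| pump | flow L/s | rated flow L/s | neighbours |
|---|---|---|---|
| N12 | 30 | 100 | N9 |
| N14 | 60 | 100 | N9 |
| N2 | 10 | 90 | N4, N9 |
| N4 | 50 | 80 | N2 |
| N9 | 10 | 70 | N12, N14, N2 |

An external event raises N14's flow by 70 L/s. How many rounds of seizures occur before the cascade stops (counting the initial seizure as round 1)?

Round 1 — N14 at 130 > 100. N14 seizes.
  N14 sheds 130 L/s to N9: 130 each.
    N9: 10+130 = 140 > 70
Round 2 — N9 seizes.
  N9 sheds 140 L/s to N12, N2: 70 each.
    N12: 30+70 = 100 ≤ 100
    N2: 10+70 = 80 ≤ 90
No further seizures.

2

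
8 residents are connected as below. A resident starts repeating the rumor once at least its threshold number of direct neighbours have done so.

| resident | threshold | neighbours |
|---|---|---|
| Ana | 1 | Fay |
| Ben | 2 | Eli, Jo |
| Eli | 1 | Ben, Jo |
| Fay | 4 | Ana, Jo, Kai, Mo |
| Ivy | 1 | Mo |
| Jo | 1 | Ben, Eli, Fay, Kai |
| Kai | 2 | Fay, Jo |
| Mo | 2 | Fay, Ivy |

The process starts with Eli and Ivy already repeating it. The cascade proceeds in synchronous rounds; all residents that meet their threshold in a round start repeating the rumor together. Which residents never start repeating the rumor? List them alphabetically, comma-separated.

Ana, Fay, Kai, Mo

Round 1 — Eli, Ivy start repeating the rumor (initial).
Round 2 — checking thresholds:
  Ben: 1 of 2 neighbours < 2, holds.
  Jo: 1 of 4 neighbours ≥ 1, starts repeating the rumor.
  Mo: 1 of 2 neighbours < 2, holds.
Round 3 — checking thresholds:
  Ben: 2 of 2 neighbours ≥ 2, starts repeating the rumor.
  Fay: 1 of 4 neighbours < 4, holds.
  Kai: 1 of 2 neighbours < 2, holds.
  Mo: 1 of 2 neighbours < 2, holds.
Round 4 — no new spreads; cascade stops.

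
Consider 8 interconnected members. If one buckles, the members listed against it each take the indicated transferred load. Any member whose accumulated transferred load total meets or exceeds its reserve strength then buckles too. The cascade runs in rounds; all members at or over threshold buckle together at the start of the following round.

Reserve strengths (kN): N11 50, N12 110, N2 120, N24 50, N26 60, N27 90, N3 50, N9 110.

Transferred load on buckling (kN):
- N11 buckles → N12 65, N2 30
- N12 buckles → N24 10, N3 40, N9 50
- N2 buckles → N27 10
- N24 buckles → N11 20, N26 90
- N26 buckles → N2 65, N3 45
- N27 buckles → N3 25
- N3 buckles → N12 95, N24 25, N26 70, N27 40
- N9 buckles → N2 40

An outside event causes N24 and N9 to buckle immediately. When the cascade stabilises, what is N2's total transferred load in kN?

Round 1 — N24, N9 buckle (initial).
  N11: +20 → 20 < 50
  N2: +40 → 40 < 120
  N26: +90 → 90 ≥ 60
Round 2 — N26 buckles.
  N2: +65 → 105 < 120
  N3: +45 → 45 < 50
No further bucklings.

105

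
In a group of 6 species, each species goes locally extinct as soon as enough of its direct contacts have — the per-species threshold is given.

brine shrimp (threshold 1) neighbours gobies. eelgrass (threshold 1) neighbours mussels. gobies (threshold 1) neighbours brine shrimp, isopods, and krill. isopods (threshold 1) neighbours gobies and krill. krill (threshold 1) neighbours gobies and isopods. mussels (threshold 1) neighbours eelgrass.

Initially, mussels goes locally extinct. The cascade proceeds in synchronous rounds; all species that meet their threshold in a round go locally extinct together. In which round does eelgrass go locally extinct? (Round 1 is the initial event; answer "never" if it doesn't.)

Round 1 — mussels goes locally extinct (initial).
Round 2 — checking thresholds:
  eelgrass: 1 of 1 neighbours ≥ 1, goes locally extinct.
Round 3 — no new extinctions; cascade stops.

2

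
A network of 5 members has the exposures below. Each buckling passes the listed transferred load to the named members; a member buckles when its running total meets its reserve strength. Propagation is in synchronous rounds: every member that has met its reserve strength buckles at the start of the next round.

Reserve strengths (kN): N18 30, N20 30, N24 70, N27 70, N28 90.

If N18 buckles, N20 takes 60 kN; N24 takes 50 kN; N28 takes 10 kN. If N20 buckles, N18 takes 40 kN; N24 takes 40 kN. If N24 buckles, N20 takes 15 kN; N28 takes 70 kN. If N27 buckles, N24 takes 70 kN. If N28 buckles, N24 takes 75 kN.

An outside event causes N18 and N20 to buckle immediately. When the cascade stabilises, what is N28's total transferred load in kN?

Round 1 — N18, N20 buckle (initial).
  N24: +50+40 → 90 ≥ 70
  N28: +10 → 10 < 90
Round 2 — N24 buckles.
  N28: +70 → 80 < 90
No further bucklings.

80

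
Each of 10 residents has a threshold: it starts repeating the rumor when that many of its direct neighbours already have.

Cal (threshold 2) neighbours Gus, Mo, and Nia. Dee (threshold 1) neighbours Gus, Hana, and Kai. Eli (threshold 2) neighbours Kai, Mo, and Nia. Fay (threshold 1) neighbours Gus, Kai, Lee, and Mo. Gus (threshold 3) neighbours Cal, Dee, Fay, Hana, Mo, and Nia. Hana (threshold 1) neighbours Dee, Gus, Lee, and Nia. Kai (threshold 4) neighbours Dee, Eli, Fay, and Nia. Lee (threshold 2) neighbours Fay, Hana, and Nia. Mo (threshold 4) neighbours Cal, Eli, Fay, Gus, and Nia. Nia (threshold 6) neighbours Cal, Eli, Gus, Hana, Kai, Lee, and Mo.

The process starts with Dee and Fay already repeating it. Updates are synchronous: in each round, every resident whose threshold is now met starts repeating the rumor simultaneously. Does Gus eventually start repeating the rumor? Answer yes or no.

Round 1 — Dee, Fay start repeating the rumor (initial).
Round 2 — checking thresholds:
  Gus: 2 of 6 neighbours < 3, below threshold.
  Hana: 1 of 4 neighbours ≥ 1, starts repeating the rumor.
  Kai: 2 of 4 neighbours < 4, below threshold.
  Lee: 1 of 3 neighbours < 2, below threshold.
  Mo: 1 of 5 neighbours < 4, below threshold.
Round 3 — checking thresholds:
  Gus: 3 of 6 neighbours ≥ 3, starts repeating the rumor.
  Kai: 2 of 4 neighbours < 4, below threshold.
  Lee: 2 of 3 neighbours ≥ 2, starts repeating the rumor.
  Mo: 1 of 5 neighbours < 4, below threshold.
  Nia: 1 of 7 neighbours < 6, below threshold.
Round 4 — no new spreads; cascade stops.

yes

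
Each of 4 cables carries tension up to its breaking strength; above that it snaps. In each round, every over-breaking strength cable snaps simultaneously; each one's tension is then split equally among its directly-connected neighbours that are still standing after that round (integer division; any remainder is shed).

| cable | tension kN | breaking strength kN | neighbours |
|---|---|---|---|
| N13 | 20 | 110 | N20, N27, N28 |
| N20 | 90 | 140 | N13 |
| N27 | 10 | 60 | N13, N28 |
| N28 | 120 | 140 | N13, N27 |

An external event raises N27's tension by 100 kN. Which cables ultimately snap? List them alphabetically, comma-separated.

Round 1 — N27 at 110 > 60. N27 snaps.
  N27 sheds 110 kN to N13, N28: 55 each.
    N13: 20+55 = 75 ≤ 110
    N28: 120+55 = 175 > 140
Round 2 — N28 snaps.
  N28 sheds 175 kN to N13: 175 each.
    N13: 75+175 = 250 > 110
Round 3 — N13 snaps.
  N13 sheds 250 kN to N20: 250 each.
    N20: 90+250 = 340 > 140
Round 4 — N20 snaps.
  N20 sheds 340 kN: no online neighbours, lost.
No further breaks.

N13, N20, N27, N28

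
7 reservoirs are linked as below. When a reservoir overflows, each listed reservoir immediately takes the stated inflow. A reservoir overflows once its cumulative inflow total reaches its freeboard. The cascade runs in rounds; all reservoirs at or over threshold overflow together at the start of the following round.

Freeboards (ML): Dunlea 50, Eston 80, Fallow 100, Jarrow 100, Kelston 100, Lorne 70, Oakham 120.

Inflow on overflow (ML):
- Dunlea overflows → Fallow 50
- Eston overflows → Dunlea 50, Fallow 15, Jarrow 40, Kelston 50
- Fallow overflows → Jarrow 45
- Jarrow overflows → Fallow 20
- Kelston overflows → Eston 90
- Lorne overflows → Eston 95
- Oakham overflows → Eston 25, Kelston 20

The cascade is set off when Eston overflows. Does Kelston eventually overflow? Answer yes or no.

Round 1 — Eston overflows (initial).
  Dunlea: +50 → 50 ≥ 50
  Fallow: +15 → 15 < 100
  Jarrow: +40 → 40 < 100
  Kelston: +50 → 50 < 100
Round 2 — Dunlea overflows.
  Fallow: +50 → 65 < 100
No further overflows.

no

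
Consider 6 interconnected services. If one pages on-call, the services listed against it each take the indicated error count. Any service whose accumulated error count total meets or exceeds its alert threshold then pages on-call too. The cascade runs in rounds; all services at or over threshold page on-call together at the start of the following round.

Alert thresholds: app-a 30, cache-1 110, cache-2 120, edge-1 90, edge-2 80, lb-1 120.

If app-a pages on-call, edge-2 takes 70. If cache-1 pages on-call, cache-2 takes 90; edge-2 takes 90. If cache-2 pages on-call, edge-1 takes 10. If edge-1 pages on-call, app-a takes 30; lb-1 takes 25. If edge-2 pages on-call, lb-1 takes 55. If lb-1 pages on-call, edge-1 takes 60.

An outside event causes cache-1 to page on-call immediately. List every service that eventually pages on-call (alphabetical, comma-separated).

cache-1, edge-2

Round 1 — cache-1 pages on-call (initial).
  cache-2: +90 → 90 < 120
  edge-2: +90 → 90 ≥ 80
Round 2 — edge-2 pages on-call.
  lb-1: +55 → 55 < 120
No further pages.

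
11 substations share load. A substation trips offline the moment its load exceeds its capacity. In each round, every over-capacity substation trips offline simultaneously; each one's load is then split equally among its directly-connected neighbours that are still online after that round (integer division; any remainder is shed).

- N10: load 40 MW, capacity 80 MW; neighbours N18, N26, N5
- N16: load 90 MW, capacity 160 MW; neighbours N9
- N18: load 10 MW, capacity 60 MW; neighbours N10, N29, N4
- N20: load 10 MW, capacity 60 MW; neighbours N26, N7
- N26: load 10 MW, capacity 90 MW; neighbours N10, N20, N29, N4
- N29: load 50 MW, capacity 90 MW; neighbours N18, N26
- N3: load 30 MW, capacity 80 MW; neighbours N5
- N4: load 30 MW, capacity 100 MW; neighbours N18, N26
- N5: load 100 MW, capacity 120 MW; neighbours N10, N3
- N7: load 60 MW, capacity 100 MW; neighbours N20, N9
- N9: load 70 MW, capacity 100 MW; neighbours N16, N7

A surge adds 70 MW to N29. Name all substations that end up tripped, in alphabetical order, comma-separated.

N18, N29

Round 1 — N29 at 120 > 90. N29 trips offline.
  N29 sheds 120 MW to N18, N26: 60 each.
    N18: 10+60 = 70 > 60
    N26: 10+60 = 70 ≤ 90
Round 2 — N18 trips offline.
  N18 sheds 70 MW to N10, N4: 35 each.
    N10: 40+35 = 75 ≤ 80
    N4: 30+35 = 65 ≤ 100
No further trips.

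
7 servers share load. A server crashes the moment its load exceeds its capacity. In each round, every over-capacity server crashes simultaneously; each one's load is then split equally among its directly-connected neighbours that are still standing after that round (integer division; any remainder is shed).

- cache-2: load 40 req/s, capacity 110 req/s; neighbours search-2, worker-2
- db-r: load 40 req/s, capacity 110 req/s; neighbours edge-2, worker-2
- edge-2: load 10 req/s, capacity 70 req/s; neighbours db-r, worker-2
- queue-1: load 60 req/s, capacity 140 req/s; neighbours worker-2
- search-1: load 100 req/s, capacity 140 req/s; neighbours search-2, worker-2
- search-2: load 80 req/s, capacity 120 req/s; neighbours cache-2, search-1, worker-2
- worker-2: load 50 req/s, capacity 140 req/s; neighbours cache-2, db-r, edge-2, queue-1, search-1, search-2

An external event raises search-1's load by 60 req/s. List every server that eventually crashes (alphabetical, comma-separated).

Round 1 — search-1 at 160 > 140. search-1 crashes.
  search-1 sheds 160 req/s to search-2, worker-2: 80 each.
    search-2: 80+80 = 160 > 120
    worker-2: 50+80 = 130 ≤ 140
Round 2 — search-2 crashes.
  search-2 sheds 160 req/s to cache-2, worker-2: 80 each.
    cache-2: 40+80 = 120 > 110
    worker-2: 130+80 = 210 > 140
Round 3 — cache-2, worker-2 crash.
  cache-2 sheds 120 req/s: no online neighbours, lost.
  worker-2 sheds 210 req/s to db-r, edge-2, queue-1: 70 each.
    db-r: 40+70 = 110 ≤ 110
    edge-2: 10+70 = 80 > 70
    queue-1: 60+70 = 130 ≤ 140
Round 4 — edge-2 crashes.
  edge-2 sheds 80 req/s to db-r: 80 each.
    db-r: 110+80 = 190 > 110
Round 5 — db-r crashes.
  db-r sheds 190 req/s: no online neighbours, lost.
No further crashes.

cache-2, db-r, edge-2, search-1, search-2, worker-2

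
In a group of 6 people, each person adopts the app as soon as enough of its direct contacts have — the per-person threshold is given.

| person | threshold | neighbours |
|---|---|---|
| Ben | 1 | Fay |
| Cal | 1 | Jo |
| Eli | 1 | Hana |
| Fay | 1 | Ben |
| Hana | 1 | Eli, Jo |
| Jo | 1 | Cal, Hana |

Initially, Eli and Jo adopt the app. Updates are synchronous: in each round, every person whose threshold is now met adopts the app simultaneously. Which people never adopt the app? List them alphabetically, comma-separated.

Ben, Fay

Round 1 — Eli, Jo adopt the app (initial).
Round 2 — checking thresholds:
  Cal: 1 of 1 neighbours ≥ 1, adopts the app.
  Hana: 2 of 2 neighbours ≥ 1, adopts the app.
Round 3 — no new adoptions; cascade stops.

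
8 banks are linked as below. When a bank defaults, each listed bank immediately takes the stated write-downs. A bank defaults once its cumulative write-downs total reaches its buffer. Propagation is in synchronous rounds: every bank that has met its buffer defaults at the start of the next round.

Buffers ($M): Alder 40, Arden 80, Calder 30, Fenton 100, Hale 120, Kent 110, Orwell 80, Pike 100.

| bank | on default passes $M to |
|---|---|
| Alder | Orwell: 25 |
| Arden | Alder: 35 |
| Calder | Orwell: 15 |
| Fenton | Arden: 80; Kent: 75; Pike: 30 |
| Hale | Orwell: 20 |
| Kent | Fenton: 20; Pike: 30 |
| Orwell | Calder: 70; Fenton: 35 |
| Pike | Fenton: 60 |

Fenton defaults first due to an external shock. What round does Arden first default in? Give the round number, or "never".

Round 1 — Fenton defaults (initial).
  Arden: +80 → 80 ≥ 80
  Kent: +75 → 75 < 110
  Pike: +30 → 30 < 100
Round 2 — Arden defaults.
  Alder: +35 → 35 < 40
No further defaults.

2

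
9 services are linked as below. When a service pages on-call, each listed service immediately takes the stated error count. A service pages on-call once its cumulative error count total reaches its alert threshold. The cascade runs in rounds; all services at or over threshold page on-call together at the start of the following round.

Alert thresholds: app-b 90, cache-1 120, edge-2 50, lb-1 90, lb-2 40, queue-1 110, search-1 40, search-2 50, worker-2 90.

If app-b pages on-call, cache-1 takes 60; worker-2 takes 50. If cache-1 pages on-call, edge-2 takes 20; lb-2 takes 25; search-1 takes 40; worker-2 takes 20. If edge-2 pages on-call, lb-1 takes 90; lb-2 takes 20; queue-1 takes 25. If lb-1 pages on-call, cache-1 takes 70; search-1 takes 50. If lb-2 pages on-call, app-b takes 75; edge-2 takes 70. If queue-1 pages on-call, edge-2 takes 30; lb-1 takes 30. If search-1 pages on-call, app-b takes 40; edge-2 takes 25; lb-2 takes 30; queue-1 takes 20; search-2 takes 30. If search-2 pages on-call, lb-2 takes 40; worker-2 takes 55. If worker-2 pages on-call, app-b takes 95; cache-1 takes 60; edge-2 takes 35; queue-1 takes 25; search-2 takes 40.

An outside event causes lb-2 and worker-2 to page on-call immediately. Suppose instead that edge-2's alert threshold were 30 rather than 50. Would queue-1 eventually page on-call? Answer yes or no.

no

With edge-2's alert threshold at 30:
Round 1 — lb-2, worker-2 page on-call (initial).
  app-b: +75+95 → 170 ≥ 90
  cache-1: +60 → 60 < 120
  edge-2: +70+35 → 105 ≥ 30
  queue-1: +25 → 25 < 110
  search-2: +40 → 40 < 50
Round 2 — app-b, edge-2 page on-call.
  cache-1: +60 → 120 ≥ 120
  lb-1: +90 → 90 ≥ 90
  queue-1: +25 → 50 < 110
Round 3 — cache-1, lb-1 page on-call.
  search-1: +40+50 → 90 ≥ 40
Round 4 — search-1 pages on-call.
  queue-1: +20 → 70 < 110
  search-2: +30 → 70 ≥ 50
Round 5 — search-2 pages on-call.
No further pages.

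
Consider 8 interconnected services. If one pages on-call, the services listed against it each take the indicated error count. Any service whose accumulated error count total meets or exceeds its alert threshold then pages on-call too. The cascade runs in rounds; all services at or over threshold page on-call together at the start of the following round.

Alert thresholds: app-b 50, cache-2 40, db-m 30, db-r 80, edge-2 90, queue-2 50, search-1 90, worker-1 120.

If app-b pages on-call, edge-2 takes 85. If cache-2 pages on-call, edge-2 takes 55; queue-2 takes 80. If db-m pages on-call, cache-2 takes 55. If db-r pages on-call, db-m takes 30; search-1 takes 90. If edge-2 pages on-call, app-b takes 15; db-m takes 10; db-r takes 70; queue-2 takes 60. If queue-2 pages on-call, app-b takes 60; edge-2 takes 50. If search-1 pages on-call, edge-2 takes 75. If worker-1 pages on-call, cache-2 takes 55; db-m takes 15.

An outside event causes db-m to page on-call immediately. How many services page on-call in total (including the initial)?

Round 1 — db-m pages on-call (initial).
  cache-2: +55 → 55 ≥ 40
Round 2 — cache-2 pages on-call.
  edge-2: +55 → 55 < 90
  queue-2: +80 → 80 ≥ 50
Round 3 — queue-2 pages on-call.
  app-b: +60 → 60 ≥ 50
  edge-2: +50 → 105 ≥ 90
Round 4 — app-b, edge-2 page on-call.
  db-r: +70 → 70 < 80
No further pages.

5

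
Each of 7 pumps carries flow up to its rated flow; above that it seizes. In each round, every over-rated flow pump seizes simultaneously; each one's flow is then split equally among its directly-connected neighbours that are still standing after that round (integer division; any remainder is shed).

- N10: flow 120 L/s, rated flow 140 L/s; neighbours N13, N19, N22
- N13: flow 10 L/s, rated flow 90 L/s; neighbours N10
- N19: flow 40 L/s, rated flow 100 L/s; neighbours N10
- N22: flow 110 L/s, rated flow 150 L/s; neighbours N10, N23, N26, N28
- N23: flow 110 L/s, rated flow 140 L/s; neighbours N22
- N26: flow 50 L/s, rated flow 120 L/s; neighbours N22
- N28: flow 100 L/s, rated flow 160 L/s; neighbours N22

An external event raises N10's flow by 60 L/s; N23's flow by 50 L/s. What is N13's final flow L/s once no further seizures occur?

Round 1 — N10 at 180 > 140; N23 at 160 > 140. N10, N23 seize.
  N10 sheds 180 L/s to N13, N19, N22: 60 each.
    N13: 10+60 = 70 ≤ 90
    N19: 40+60 = 100 ≤ 100
    N22: 110+60 = 170 > 150
  N23 sheds 160 L/s to N22: 160 each.
    N22: 170+160 = 330 > 150
Round 2 — N22 seizes.
  N22 sheds 330 L/s to N26, N28: 165 each.
    N26: 50+165 = 215 > 120
    N28: 100+165 = 265 > 160
Round 3 — N26, N28 seize.
  N26 sheds 215 L/s: no online neighbours, lost.
  N28 sheds 265 L/s: no online neighbours, lost.
No further seizures.

70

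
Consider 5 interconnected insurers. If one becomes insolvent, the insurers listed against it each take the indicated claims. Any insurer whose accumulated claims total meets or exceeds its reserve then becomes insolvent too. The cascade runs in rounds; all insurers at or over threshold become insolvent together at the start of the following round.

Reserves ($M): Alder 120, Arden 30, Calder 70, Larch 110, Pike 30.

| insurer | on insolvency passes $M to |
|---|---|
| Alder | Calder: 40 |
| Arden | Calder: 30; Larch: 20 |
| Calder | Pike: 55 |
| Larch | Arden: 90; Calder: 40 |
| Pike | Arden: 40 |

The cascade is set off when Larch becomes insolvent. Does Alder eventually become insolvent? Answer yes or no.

no

Round 1 — Larch becomes insolvent (initial).
  Arden: +90 → 90 ≥ 30
  Calder: +40 → 40 < 70
Round 2 — Arden becomes insolvent.
  Calder: +30 → 70 ≥ 70
Round 3 — Calder becomes insolvent.
  Pike: +55 → 55 ≥ 30
Round 4 — Pike becomes insolvent.
No further insolvencies.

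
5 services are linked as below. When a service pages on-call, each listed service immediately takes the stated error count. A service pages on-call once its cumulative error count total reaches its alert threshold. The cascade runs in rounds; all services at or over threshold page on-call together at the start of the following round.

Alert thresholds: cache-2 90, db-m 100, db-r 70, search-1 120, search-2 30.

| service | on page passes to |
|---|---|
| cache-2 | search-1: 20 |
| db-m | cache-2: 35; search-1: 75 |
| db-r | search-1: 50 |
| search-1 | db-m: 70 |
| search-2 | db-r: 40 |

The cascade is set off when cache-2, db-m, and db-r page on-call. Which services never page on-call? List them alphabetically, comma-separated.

search-2

Round 1 — cache-2, db-m, db-r page on-call (initial).
  search-1: +20+75+50 → 145 ≥ 120
Round 2 — search-1 pages on-call.
No further pages.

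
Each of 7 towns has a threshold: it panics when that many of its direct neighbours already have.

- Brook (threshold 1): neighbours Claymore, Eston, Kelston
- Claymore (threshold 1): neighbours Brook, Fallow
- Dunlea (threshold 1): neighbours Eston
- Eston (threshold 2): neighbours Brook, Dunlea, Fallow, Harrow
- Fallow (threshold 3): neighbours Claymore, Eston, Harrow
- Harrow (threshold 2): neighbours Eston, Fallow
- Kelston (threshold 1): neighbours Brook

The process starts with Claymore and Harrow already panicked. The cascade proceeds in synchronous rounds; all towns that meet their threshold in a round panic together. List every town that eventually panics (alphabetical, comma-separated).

Brook, Claymore, Dunlea, Eston, Fallow, Harrow, Kelston

Round 1 — Claymore, Harrow panic (initial).
Round 2 — checking thresholds:
  Brook: 1 of 3 neighbours ≥ 1, panics.
  Eston: 1 of 4 neighbours < 2, holds.
  Fallow: 2 of 3 neighbours < 3, holds.
Round 3 — checking thresholds:
  Eston: 2 of 4 neighbours ≥ 2, panics.
  Fallow: 2 of 3 neighbours < 3, holds.
  Kelston: 1 of 1 neighbours ≥ 1, panics.
Round 4 — checking thresholds:
  Dunlea: 1 of 1 neighbours ≥ 1, panics.
  Fallow: 3 of 3 neighbours ≥ 3, panics.
Round 5 — no new panics; cascade stops.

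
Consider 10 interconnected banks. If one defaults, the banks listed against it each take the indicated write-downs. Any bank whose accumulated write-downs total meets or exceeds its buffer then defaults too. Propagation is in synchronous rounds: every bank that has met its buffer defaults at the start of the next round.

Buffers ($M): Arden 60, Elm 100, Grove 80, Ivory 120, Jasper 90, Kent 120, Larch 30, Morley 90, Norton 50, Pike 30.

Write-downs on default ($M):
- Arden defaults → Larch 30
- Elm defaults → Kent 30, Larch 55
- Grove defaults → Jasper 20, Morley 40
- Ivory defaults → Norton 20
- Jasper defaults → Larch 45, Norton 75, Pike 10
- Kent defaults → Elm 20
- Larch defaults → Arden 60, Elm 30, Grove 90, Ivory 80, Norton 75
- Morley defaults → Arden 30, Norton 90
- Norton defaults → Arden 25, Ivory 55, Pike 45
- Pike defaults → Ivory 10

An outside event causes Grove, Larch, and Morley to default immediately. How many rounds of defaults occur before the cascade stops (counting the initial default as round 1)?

Round 1 — Grove, Larch, Morley default (initial).
  Arden: +60+30 → 90 ≥ 60
  Elm: +30 → 30 < 100
  Ivory: +80 → 80 < 120
  Jasper: +20 → 20 < 90
  Norton: +75+90 → 165 ≥ 50
Round 2 — Arden, Norton default.
  Ivory: +55 → 135 ≥ 120
  Pike: +45 → 45 ≥ 30
Round 3 — Ivory, Pike default.
No further defaults.

3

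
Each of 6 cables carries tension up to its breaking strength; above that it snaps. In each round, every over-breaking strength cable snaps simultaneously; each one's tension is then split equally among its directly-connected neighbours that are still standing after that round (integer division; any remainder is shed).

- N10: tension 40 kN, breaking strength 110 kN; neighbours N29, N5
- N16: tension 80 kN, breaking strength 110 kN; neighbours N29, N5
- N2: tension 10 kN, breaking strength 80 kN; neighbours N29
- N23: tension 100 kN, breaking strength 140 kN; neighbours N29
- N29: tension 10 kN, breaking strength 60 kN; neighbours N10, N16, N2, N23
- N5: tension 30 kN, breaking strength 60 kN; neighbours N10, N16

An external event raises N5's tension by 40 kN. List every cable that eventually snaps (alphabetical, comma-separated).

N10, N16, N23, N29, N5

Round 1 — N5 at 70 > 60. N5 snaps.
  N5 sheds 70 kN to N10, N16: 35 each.
    N10: 40+35 = 75 ≤ 110
    N16: 80+35 = 115 > 110
Round 2 — N16 snaps.
  N16 sheds 115 kN to N29: 115 each.
    N29: 10+115 = 125 > 60
Round 3 — N29 snaps.
  N29 sheds 125 kN to N10, N2, N23: 41 each (2 lost).
    N10: 75+41 = 116 > 110
    N2: 10+41 = 51 ≤ 80
    N23: 100+41 = 141 > 140
Round 4 — N10, N23 snap.
  N10 sheds 116 kN: no online neighbours, lost.
  N23 sheds 141 kN: no online neighbours, lost.
No further breaks.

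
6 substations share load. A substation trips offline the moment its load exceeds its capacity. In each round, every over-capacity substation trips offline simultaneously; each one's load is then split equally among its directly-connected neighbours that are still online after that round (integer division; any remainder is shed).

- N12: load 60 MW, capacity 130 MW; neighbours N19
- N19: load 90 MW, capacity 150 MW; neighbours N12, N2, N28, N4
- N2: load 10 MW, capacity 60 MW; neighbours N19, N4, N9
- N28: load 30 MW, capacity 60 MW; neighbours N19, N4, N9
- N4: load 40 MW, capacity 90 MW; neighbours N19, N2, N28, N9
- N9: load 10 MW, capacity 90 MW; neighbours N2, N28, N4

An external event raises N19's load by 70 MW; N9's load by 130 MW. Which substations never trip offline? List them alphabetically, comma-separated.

N12

Round 1 — N19 at 160 > 150; N9 at 140 > 90. N19, N9 trip offline.
  N19 sheds 160 MW to N12, N2, N28, N4: 40 each.
    N12: 60+40 = 100 ≤ 130
    N2: 10+40 = 50 ≤ 60
    N28: 30+40 = 70 > 60
    N4: 40+40 = 80 ≤ 90
  N9 sheds 140 MW to N2, N28, N4: 46 each (2 lost).
    N2: 50+46 = 96 > 60
    N28: 70+46 = 116 > 60
    N4: 80+46 = 126 > 90
Round 2 — N2, N28, N4 trip offline.
  N2 sheds 96 MW: no online neighbours, lost.
  N28 sheds 116 MW: no online neighbours, lost.
  N4 sheds 126 MW: no online neighbours, lost.
No further trips.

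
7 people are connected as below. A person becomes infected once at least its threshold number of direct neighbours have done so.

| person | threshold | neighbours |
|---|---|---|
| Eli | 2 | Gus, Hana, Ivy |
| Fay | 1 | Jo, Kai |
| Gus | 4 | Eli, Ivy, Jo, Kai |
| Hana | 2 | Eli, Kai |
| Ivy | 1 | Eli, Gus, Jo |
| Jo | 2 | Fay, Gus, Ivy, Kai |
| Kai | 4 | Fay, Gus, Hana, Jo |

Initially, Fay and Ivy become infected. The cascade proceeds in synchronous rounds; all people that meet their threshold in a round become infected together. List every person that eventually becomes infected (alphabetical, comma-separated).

Fay, Ivy, Jo

Round 1 — Fay, Ivy become infected (initial).
Round 2 — checking thresholds:
  Eli: 1 of 3 neighbours < 2, not yet.
  Gus: 1 of 4 neighbours < 4, not yet.
  Jo: 2 of 4 neighbours ≥ 2, becomes infected.
  Kai: 1 of 4 neighbours < 4, not yet.
Round 3 — no new infections; cascade stops.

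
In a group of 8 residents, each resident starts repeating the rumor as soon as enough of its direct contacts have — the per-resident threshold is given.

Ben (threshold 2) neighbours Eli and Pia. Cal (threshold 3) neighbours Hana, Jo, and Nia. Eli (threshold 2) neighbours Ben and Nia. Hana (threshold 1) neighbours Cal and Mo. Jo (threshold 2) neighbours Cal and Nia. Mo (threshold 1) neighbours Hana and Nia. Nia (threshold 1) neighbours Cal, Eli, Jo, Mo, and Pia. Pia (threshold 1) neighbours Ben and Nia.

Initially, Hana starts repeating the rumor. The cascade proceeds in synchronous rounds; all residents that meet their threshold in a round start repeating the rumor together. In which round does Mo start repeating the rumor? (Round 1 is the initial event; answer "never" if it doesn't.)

Round 1 — Hana starts repeating the rumor (initial).
Round 2 — checking thresholds:
  Cal: 1 of 3 neighbours < 3, holds.
  Mo: 1 of 2 neighbours ≥ 1, starts repeating the rumor.
Round 3 — checking thresholds:
  Cal: 1 of 3 neighbours < 3, holds.
  Nia: 1 of 5 neighbours ≥ 1, starts repeating the rumor.
Round 4 — checking thresholds:
  Cal: 2 of 3 neighbours < 3, holds.
  Eli: 1 of 2 neighbours < 2, holds.
  Jo: 1 of 2 neighbours < 2, holds.
  Pia: 1 of 2 neighbours ≥ 1, starts repeating the rumor.
Round 5 — no new spreads; cascade stops.

2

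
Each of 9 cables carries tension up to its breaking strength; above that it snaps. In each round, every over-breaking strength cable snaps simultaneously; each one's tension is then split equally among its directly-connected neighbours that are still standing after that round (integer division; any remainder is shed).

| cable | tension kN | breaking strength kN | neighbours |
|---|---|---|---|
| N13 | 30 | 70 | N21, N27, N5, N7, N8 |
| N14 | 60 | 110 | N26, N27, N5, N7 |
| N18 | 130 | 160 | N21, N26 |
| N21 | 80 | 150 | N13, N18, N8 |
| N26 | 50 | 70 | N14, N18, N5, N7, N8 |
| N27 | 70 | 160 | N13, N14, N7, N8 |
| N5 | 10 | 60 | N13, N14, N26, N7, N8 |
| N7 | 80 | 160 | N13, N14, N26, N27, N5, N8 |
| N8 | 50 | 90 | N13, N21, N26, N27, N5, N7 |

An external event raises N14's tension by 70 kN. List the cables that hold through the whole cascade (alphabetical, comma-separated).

Round 1 — N14 at 130 > 110. N14 snaps.
  N14 sheds 130 kN to N26, N27, N5, N7: 32 each (2 lost).
    N26: 50+32 = 82 > 70
    N27: 70+32 = 102 ≤ 160
    N5: 10+32 = 42 ≤ 60
    N7: 80+32 = 112 ≤ 160
Round 2 — N26 snaps.
  N26 sheds 82 kN to N18, N5, N7, N8: 20 each (2 lost).
    N18: 130+20 = 150 ≤ 160
    N5: 42+20 = 62 > 60
    N7: 112+20 = 132 ≤ 160
    N8: 50+20 = 70 ≤ 90
Round 3 — N5 snaps.
  N5 sheds 62 kN to N13, N7, N8: 20 each (2 lost).
    N13: 30+20 = 50 ≤ 70
    N7: 132+20 = 152 ≤ 160
    N8: 70+20 = 90 ≤ 90
No further breaks.

N13, N18, N21, N27, N7, N8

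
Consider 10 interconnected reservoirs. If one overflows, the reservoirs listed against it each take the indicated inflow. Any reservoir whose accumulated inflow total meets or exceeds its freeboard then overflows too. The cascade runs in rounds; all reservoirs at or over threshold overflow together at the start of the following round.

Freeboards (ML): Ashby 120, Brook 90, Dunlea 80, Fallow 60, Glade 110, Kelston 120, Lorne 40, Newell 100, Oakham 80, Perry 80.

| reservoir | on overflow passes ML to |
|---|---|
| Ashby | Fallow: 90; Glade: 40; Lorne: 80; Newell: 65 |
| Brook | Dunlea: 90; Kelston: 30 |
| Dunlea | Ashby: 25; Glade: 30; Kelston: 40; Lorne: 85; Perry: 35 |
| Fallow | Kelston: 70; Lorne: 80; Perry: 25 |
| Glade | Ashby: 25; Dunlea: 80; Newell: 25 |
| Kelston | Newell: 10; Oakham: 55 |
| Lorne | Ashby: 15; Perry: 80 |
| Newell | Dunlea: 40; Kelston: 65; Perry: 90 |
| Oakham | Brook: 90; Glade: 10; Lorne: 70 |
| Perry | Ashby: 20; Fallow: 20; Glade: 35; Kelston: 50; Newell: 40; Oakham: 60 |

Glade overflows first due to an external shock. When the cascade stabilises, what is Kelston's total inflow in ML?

Round 1 — Glade overflows (initial).
  Ashby: +25 → 25 < 120
  Dunlea: +80 → 80 ≥ 80
  Newell: +25 → 25 < 100
Round 2 — Dunlea overflows.
  Ashby: +25 → 50 < 120
  Kelston: +40 → 40 < 120
  Lorne: +85 → 85 ≥ 40
  Perry: +35 → 35 < 80
Round 3 — Lorne overflows.
  Ashby: +15 → 65 < 120
  Perry: +80 → 115 ≥ 80
Round 4 — Perry overflows.
  Ashby: +20 → 85 < 120
  Fallow: +20 → 20 < 60
  Kelston: +50 → 90 < 120
  Newell: +40 → 65 < 100
  Oakham: +60 → 60 < 80
No further overflows.

90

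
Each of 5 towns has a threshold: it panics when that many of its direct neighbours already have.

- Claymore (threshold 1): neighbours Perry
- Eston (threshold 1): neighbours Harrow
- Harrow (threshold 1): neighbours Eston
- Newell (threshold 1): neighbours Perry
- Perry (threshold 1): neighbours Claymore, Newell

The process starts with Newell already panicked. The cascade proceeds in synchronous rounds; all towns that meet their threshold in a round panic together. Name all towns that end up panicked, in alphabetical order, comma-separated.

Claymore, Newell, Perry

Round 1 — Newell panics (initial).
Round 2 — checking thresholds:
  Perry: 1 of 2 neighbours ≥ 1, panics.
Round 3 — checking thresholds:
  Claymore: 1 of 1 neighbours ≥ 1, panics.
Round 4 — no new panics; cascade stops.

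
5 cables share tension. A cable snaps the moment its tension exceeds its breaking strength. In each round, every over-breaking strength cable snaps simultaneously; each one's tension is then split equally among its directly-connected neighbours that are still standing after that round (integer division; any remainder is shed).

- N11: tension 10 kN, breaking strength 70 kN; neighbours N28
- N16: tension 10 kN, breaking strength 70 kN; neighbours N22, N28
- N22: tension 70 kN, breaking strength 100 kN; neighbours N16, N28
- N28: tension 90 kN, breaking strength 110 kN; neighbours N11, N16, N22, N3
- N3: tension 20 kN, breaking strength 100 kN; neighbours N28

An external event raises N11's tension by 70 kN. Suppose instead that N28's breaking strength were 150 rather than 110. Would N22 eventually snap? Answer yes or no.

With N28's breaking strength at 150:
Round 1 — N11 at 80 > 70. N11 snaps.
  N11 sheds 80 kN to N28: 80 each.
    N28: 90+80 = 170 > 150
Round 2 — N28 snaps.
  N28 sheds 170 kN to N16, N22, N3: 56 each (2 lost).
    N16: 10+56 = 66 ≤ 70
    N22: 70+56 = 126 > 100
    N3: 20+56 = 76 ≤ 100
Round 3 — N22 snaps.
  N22 sheds 126 kN to N16: 126 each.
    N16: 66+126 = 192 > 70
Round 4 — N16 snaps.
  N16 sheds 192 kN: no online neighbours, lost.
No further breaks.

yes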